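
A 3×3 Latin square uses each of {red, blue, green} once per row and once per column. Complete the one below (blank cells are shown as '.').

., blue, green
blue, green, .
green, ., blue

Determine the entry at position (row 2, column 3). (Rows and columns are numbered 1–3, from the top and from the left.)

red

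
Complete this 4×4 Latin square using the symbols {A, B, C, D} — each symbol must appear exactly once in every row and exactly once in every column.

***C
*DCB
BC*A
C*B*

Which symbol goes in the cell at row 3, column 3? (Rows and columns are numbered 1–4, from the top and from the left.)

(r2,c1) = A
(r3,c3) = D

D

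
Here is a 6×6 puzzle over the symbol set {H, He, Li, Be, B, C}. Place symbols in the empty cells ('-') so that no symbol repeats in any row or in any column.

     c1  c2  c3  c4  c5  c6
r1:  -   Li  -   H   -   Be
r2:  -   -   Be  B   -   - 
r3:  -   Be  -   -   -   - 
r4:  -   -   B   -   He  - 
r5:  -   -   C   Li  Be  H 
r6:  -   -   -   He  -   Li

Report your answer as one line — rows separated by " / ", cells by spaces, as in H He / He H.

C Li He H B Be / H C Be B Li He / He Be Li C H B / Li H B Be He C / B He C Li Be H / Be B H He C Li

(r1,c3) = He
(r3,c4) = C
(r4,c4) = Be
(r4,c6) = C
(r6,c3) = H
(r2,c6) = He
(r3,c3) = Li
(r3,c6) = B
(r4,c2) = H
(r2,c2) = C
(r3,c5) = H
(r4,c1) = Li
(r6,c2) = B
(r6,c5) = C
(r1,c5) = B
(r2,c1) = H
(r2,c5) = Li
(r3,c1) = He
(r5,c1) = B
(r5,c2) = He
(r6,c1) = Be
(r1,c1) = C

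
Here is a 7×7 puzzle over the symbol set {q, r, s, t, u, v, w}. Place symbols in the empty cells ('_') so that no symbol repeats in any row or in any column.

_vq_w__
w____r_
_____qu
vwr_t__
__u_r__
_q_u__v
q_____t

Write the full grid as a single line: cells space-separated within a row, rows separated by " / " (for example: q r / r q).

At row 6, column 5: row 6 has {q,u,v}; column 5 has {r,t,w}; that leaves s.
At row 3, column 5: row 3 has {q,u}; column 5 has {r,s,t,w}; that leaves v.
At row 7, column 5: row 7 has {q,t}; column 5 has {r,s,t,v,w}; that leaves u.
At row 2, column 5: row 2 has {r,w}; column 5 has {r,s,t,u,v,w}; that leaves q.
At row 2, column 7: row 2 has {q,r,w}; column 7 has {t,u,v}; that leaves s.
At row 4, column 7: row 4 has {r,t,v,w}; column 7 has {s,t,u,v}; that leaves q.
At row 5, column 7: row 5 has {r,u}; column 7 has {q,s,t,u,v}; that leaves w.
At row 1, column 7: row 1 has {q,v,w}; column 7 has {q,s,t,u,v,w}; that leaves r.
At row 4, column 4: row 4 has {q,r,t,v,w}; column 4 has {u}; that leaves s.
At row 4, column 6: row 4 has {q,r,s,t,v,w}; column 6 has {q,r}; that leaves u.
At row 1, column 4: row 1 has {q,r,v,w}; column 4 has {s,u}; that leaves t.
At row 1, column 6: row 1 has {q,r,t,v,w}; column 6 has {q,r,u}; that leaves s.
At row 2, column 4: row 2 has {q,r,s,w}; column 4 has {s,t,u}; that leaves v.
At row 5, column 4: row 5 has {r,u,w}; column 4 has {s,t,u,v}; that leaves q.
At row 1, column 1: row 1 has {q,r,s,t,v,w}; column 1 has {q,v,w}; that leaves u.
At row 2, column 3: row 2 has {q,r,s,v,w}; column 3 has {q,r,u}; that leaves t.
At row 6, column 3: row 6 has {q,s,u,v}; column 3 has {q,r,t,u}; that leaves w.
At row 6, column 6: row 6 has {q,s,u,v,w}; column 6 has {q,r,s,u}; that leaves t.
At row 2, column 2: row 2 has {q,r,s,t,v,w}; column 2 has {q,v,w}; that leaves u.
At row 3, column 3: row 3 has {q,u,v}; column 3 has {q,r,t,u,w}; that leaves s.
At row 5, column 6: row 5 has {q,r,u,w}; column 6 has {q,r,s,t,u}; that leaves v.
At row 6, column 1: row 6 has {q,s,t,u,v,w}; column 1 has {q,u,v,w}; that leaves r.
At row 7, column 3: row 7 has {q,t,u}; column 3 has {q,r,s,t,u,w}; that leaves v.
At row 7, column 6: row 7 has {q,t,u,v}; column 6 has {q,r,s,t,u,v}; that leaves w.
At row 3, column 1: row 3 has {q,s,u,v}; column 1 has {q,r,u,v,w}; that leaves t.
At row 3, column 2: row 3 has {q,s,t,u,v}; column 2 has {q,u,v,w}; that leaves r.
At row 3, column 4: row 3 has {q,r,s,t,u,v}; column 4 has {q,s,t,u,v}; that leaves w.
At row 5, column 1: row 5 has {q,r,u,v,w}; column 1 has {q,r,t,u,v,w}; that leaves s.
At row 5, column 2: row 5 has {q,r,s,u,v,w}; column 2 has {q,r,u,v,w}; that leaves t.
At row 7, column 2: row 7 has {q,t,u,v,w}; column 2 has {q,r,t,u,v,w}; that leaves s.
At row 7, column 4: row 7 has {q,s,t,u,v,w}; column 4 has {q,s,t,u,v,w}; that leaves r.

u v q t w s r / w u t v q r s / t r s w v q u / v w r s t u q / s t u q r v w / r q w u s t v / q s v r u w t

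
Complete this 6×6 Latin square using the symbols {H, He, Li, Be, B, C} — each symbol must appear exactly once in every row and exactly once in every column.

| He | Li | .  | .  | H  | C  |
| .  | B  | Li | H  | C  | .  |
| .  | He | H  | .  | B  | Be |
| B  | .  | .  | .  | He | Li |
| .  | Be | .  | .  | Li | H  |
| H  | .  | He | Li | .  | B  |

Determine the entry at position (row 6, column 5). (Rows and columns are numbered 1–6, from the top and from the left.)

Be

(r2,c1) = Be
(r2,c6) = He
(r3,c4) = C
(r4,c4) = Be
(r5,c1) = C
(r5,c3) = B
(r5,c4) = He
(r6,c2) = C
(r6,c5) = Be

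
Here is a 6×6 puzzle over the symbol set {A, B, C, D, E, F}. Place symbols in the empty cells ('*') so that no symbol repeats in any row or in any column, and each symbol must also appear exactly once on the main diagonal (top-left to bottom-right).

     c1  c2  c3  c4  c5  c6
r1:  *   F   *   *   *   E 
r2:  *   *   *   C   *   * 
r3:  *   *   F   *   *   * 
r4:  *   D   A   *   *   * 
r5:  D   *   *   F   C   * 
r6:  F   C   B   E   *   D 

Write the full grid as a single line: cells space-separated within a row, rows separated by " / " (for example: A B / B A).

A F C D B E / B E D C F A / E B F A D C / C D A B E F / D A E F C B / F C B E A D

(r4,c4) = B
(r5,c3) = E
(r6,c5) = A
(r1,c1) = A
(r1,c4) = D
(r1,c5) = B
(r2,c2) = E
(r2,c3) = D
(r2,c5) = F
(r3,c4) = A
(r4,c5) = E
(r1,c3) = C
(r2,c1) = B
(r2,c6) = A
(r3,c2) = B
(r3,c5) = D
(r3,c6) = C
(r4,c1) = C
(r4,c6) = F
(r5,c2) = A
(r5,c6) = B
(r3,c1) = E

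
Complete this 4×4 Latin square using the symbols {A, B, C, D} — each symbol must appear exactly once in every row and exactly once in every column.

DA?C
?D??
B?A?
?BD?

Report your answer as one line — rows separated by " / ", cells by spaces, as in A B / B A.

(r1,c3): row 1 has {A,C,D}; column 3 has {A,D}, so it must be B.
(r2,c3): row 2 has {D}; column 3 has {A,B,D}, so it must be C.
(r3,c2): row 3 has {A,B}; column 2 has {A,B,D}, so it must be C.
(r3,c4): row 3 has {A,B,C}; column 4 has {C}, so it must be D.
(r4,c4): row 4 has {B,D}; column 4 has {C,D}, so it must be A.
(r2,c1): row 2 has {C,D}; column 1 has {B,D}, so it must be A.
(r2,c4): row 2 has {A,C,D}; column 4 has {A,C,D}, so it must be B.
(r4,c1): row 4 has {A,B,D}; column 1 has {A,B,D}, so it must be C.

D A B C / A D C B / B C A D / C B D A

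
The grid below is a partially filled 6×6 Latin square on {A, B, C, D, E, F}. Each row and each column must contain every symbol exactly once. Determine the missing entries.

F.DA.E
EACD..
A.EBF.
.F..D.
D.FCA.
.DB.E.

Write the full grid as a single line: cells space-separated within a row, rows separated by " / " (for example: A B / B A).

F B D A C E / E A C D B F / A C E B F D / B F A E D C / D E F C A B / C D B F E A

(r2,c5) = B
(r2,c6) = F
(r3,c2) = C
(r3,c6) = D
(r4,c3) = A
(r4,c4) = E
(r5,c6) = B
(r6,c1) = C
(r6,c4) = F
(r6,c6) = A
(r1,c2) = B
(r1,c5) = C
(r4,c1) = B
(r4,c6) = C
(r5,c2) = E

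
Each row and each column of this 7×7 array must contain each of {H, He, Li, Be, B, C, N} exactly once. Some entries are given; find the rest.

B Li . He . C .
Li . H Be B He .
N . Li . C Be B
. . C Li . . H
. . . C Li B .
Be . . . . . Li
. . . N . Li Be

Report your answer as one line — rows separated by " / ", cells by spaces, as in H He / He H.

B Li Be He H C N / Li N H Be B He C / N He Li H C Be B / He B C Li Be N H / H Be N C Li B He / Be C He B N H Li / C H B N He Li Be

(r1,c7) = N
(r2,c7) = C
(r3,c4) = H
(r4,c1) = He
(r4,c6) = N
(r5,c1) = H
(r5,c7) = He
(r6,c4) = B
(r6,c6) = H
(r7,c1) = C
(r1,c3) = Be
(r1,c5) = H
(r2,c2) = N
(r3,c2) = He
(r4,c5) = Be
(r5,c2) = Be
(r5,c3) = N
(r6,c2) = C
(r6,c3) = He
(r6,c5) = N
(r7,c3) = B
(r7,c5) = He
(r4,c2) = B
(r7,c2) = H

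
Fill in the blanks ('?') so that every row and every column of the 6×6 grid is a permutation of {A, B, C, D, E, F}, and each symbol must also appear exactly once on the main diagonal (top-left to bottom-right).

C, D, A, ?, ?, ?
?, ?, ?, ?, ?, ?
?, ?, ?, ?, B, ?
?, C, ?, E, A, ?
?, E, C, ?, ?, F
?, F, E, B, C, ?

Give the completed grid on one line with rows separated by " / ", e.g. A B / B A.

C D A F E B / A B D C F E / E A F D B C / F C B E A D / B E C A D F / D F E B C A

(r1,c4) = F
(r1,c5) = E
(r1,c6) = B
(r3,c2) = A
(r4,c6) = D
(r5,c5) = D
(r6,c6) = A
(r2,c2) = B
(r2,c5) = F
(r3,c3) = F
(r4,c3) = B
(r5,c4) = A
(r6,c1) = D
(r2,c3) = D
(r2,c4) = C
(r2,c6) = E
(r3,c1) = E
(r3,c4) = D
(r3,c6) = C
(r4,c1) = F
(r5,c1) = B
(r2,c1) = A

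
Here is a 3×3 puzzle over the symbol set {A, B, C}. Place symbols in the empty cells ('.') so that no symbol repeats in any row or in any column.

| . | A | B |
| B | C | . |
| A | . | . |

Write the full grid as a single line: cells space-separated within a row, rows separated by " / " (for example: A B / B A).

(r1,c1): row 1 has {A,B}; column 1 has {A,B}, so it must be C.
(r2,c3): row 2 has {B,C}; column 3 has {B}, so it must be A.
(r3,c2): row 3 has {A}; column 2 has {A,C}, so it must be B.
(r3,c3): row 3 has {A,B}; column 3 has {A,B}, so it must be C.

C A B / B C A / A B C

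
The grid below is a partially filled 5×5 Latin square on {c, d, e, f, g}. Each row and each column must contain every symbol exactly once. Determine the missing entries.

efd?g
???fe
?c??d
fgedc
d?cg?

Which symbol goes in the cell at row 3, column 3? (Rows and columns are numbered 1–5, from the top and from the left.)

f

(r1,c4): row 1 has {d,e,f,g}; column 4 has {d,f,g}, so it must be c.
(r2,c2): row 2 has {e,f}; column 2 has {c,f,g}, so it must be d.
(r2,c3): row 2 has {d,e,f}; column 3 has {c,d,e}, so it must be g.
(r3,c1): row 3 has {c,d}; column 1 has {d,e,f}, so it must be g.
(r3,c3): row 3 has {c,d,g}; column 3 has {c,d,e,g}, so it must be f.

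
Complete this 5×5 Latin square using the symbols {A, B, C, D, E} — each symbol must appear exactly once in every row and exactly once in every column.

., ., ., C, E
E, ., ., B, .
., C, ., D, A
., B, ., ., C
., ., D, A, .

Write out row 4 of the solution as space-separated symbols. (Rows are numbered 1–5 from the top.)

D B A E C

(r2,c5) = D
(r3,c1) = B
(r3,c3) = E
(r4,c3) = A
(r4,c4) = E
(r5,c1) = C
(r5,c2) = E
(r5,c5) = B
(r1,c3) = B
(r2,c2) = A
(r2,c3) = C
(r4,c1) = D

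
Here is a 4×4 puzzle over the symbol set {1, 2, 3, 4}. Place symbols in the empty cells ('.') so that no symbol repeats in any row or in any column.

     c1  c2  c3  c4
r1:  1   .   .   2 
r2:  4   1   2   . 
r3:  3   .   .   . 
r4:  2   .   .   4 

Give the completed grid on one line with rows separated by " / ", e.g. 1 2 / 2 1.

1 4 3 2 / 4 1 2 3 / 3 2 4 1 / 2 3 1 4

Cell (r2,c4): row 2 has {1,2,4}; column 4 has {2,4} → 3.
Cell (r3,c4): row 3 has {3}; column 4 has {2,3,4} → 1.
Cell (r4,c2): row 4 has {2,4}; column 2 has {1} → 3.
Cell (r4,c3): row 4 has {2,3,4}; column 3 has {2} → 1.
Cell (r1,c2): row 1 has {1,2}; column 2 has {1,3} → 4.
Cell (r1,c3): row 1 has {1,2,4}; column 3 has {1,2} → 3.
Cell (r3,c2): row 3 has {1,3}; column 2 has {1,3,4} → 2.
Cell (r3,c3): row 3 has {1,2,3}; column 3 has {1,2,3} → 4.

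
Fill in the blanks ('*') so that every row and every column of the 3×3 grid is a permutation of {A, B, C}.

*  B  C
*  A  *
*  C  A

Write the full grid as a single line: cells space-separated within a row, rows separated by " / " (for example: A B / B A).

A B C / C A B / B C A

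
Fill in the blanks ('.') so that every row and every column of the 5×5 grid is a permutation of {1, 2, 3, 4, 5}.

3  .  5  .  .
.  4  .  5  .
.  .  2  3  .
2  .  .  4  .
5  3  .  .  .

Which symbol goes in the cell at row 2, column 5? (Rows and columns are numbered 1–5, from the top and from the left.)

2

(r2,c1): row 2 has {4,5}; column 1 has {2,3,5}, so it must be 1.
(r2,c3): row 2 has {1,4,5}; column 3 has {2,5}, so it must be 3.
(r2,c5): row 2 has {1,3,4,5}; column 5 is empty so far, so it must be 2.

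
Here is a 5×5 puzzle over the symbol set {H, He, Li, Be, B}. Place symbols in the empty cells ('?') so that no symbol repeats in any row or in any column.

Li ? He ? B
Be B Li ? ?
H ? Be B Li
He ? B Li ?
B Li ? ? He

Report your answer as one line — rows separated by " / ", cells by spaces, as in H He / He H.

Cell (r2,c5): row 2 has {Li,Be,B}; column 5 has {He,Li,B} → H.
Cell (r3,c2): row 3 has {H,Li,Be,B}; column 2 has {Li,B} → He.
Cell (r4,c5): row 4 has {He,Li,B}; column 5 has {H,He,Li,B} → Be.
Cell (r5,c3): row 5 has {He,Li,B}; column 3 has {He,Li,Be,B} → H.
Cell (r5,c4): row 5 has {H,He,Li,B}; column 4 has {Li,B} → Be.
Cell (r1,c4): row 1 has {He,Li,B}; column 4 has {Li,Be,B} → H.
Cell (r2,c4): row 2 has {H,Li,Be,B}; column 4 has {H,Li,Be,B} → He.
Cell (r4,c2): row 4 has {He,Li,Be,B}; column 2 has {He,Li,B} → H.
Cell (r1,c2): row 1 has {H,He,Li,B}; column 2 has {H,He,Li,B} → Be.

Li Be He H B / Be B Li He H / H He Be B Li / He H B Li Be / B Li H Be He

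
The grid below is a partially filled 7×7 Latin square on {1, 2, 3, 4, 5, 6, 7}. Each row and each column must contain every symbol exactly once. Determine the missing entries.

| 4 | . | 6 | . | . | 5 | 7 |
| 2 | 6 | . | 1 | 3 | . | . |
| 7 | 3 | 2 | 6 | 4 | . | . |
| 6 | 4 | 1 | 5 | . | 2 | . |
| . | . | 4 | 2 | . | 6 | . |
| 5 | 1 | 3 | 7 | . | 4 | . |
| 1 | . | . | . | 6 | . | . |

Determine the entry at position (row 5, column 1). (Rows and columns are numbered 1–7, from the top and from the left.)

3

row 1 has {4,5,6,7}; column 2 has {1,3,4,6} — only 2 is left for (r1,c2).
row 1 has {2,4,5,6,7}; column 4 has {1,2,5,6,7} — only 3 is left for (r1,c4).
row 1 has {2,3,4,5,6,7}; column 5 has {3,4,6} — only 1 is left for (r1,c5).
row 2 has {1,2,3,6}; column 6 has {2,4,5,6} — only 7 is left for (r2,c6).
row 3 has {2,3,4,6,7}; column 6 has {2,4,5,6,7} — only 1 is left for (r3,c6).
row 3 has {1,2,3,4,6,7}; column 7 has {7} — only 5 is left for (r3,c7).
row 4 has {1,2,4,5,6}; column 5 has {1,3,4,6} — only 7 is left for (r4,c5).
row 4 has {1,2,4,5,6,7}; column 7 has {5,7} — only 3 is left for (r4,c7).
row 5 has {2,4,6}; column 1 has {1,2,4,5,6,7} — only 3 is left for (r5,c1).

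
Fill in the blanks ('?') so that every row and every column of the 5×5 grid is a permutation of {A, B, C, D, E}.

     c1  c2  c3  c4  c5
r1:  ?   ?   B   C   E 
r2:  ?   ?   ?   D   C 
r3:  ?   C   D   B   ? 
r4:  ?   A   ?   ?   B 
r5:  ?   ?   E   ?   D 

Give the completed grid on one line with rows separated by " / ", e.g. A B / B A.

(r1,c2) = D
(r2,c3) = A
(r3,c5) = A
(r4,c3) = C
(r4,c4) = E
(r5,c2) = B
(r5,c4) = A
(r1,c1) = A
(r2,c2) = E
(r3,c1) = E
(r4,c1) = D
(r5,c1) = C
(r2,c1) = B

A D B C E / B E A D C / E C D B A / D A C E B / C B E A D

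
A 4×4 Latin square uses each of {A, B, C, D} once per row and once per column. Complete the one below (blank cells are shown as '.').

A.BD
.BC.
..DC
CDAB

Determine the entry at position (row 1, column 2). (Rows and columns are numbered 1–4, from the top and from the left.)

(r1,c2): row 1 has {A,B,D}; column 2 has {B,D}, so it must be C.

C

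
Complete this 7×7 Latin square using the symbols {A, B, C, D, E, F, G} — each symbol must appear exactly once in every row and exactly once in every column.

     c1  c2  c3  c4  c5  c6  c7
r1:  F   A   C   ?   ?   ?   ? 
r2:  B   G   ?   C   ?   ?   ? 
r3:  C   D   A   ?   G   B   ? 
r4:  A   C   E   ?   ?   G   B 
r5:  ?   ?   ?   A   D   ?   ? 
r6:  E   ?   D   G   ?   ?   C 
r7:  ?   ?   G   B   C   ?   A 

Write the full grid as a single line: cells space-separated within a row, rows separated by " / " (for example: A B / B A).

F A C E B D G / B G F C E A D / C D A F G B E / A C E D F G B / G E B A D C F / E B D G A F C / D F G B C E A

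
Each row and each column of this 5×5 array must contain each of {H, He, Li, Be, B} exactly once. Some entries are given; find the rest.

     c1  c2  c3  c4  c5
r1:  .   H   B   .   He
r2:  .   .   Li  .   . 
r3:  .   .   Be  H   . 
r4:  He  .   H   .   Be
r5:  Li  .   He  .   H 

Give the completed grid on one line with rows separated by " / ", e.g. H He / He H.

Be H B Li He / H Be Li He B / B He Be H Li / He Li H B Be / Li B He Be H

(r1,c1): row 1 has {H,He,B}; column 1 has {He,Li}, so it must be Be.
(r1,c4): row 1 has {H,He,Be,B}; column 4 has {H}, so it must be Li.
(r2,c5): row 2 has {Li}; column 5 has {H,He,Be}, so it must be B.
(r3,c1): row 3 has {H,Be}; column 1 has {He,Li,Be}, so it must be B.
(r3,c5): row 3 has {H,Be,B}; column 5 has {H,He,Be,B}, so it must be Li.
(r4,c4): row 4 has {H,He,Be}; column 4 has {H,Li}, so it must be B.
(r5,c4): row 5 has {H,He,Li}; column 4 has {H,Li,B}, so it must be Be.
(r2,c1): row 2 has {Li,B}; column 1 has {He,Li,Be,B}, so it must be H.
(r2,c4): row 2 has {H,Li,B}; column 4 has {H,Li,Be,B}, so it must be He.
(r3,c2): row 3 has {H,Li,Be,B}; column 2 has {H}, so it must be He.
(r4,c2): row 4 has {H,He,Be,B}; column 2 has {H,He}, so it must be Li.
(r5,c2): row 5 has {H,He,Li,Be}; column 2 has {H,He,Li}, so it must be B.
(r2,c2): row 2 has {H,He,Li,B}; column 2 has {H,He,Li,B}, so it must be Be.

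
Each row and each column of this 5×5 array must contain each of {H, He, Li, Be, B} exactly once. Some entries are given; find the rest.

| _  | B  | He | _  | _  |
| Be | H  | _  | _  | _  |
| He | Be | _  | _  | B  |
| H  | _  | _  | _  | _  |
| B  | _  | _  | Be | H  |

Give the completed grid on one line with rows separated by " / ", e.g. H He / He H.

row 1 has {He,B}; column 1 has {H,He,Be,B} — only Li is left for (r1,c1).
row 1 has {He,Li,B}; column 4 has {Be} — only H is left for (r1,c4).
row 1 has {H,He,Li,B}; column 5 has {H,B} — only Be is left for (r1,c5).
row 3 has {He,Be,B}; column 4 has {H,Be} — only Li is left for (r3,c4).
row 5 has {H,Be,B}; column 3 has {He} — only Li is left for (r5,c3).
row 2 has {H,Be}; column 3 has {He,Li} — only B is left for (r2,c3).
row 2 has {H,Be,B}; column 4 has {H,Li,Be} — only He is left for (r2,c4).
row 2 has {H,He,Be,B}; column 5 has {H,Be,B} — only Li is left for (r2,c5).
row 3 has {He,Li,Be,B}; column 3 has {He,Li,B} — only H is left for (r3,c3).
row 4 has {H}; column 3 has {H,He,Li,B} — only Be is left for (r4,c3).
row 4 has {H,Be}; column 4 has {H,He,Li,Be} — only B is left for (r4,c4).
row 4 has {H,Be,B}; column 5 has {H,Li,Be,B} — only He is left for (r4,c5).
row 5 has {H,Li,Be,B}; column 2 has {H,Be,B} — only He is left for (r5,c2).
row 4 has {H,He,Be,B}; column 2 has {H,He,Be,B} — only Li is left for (r4,c2).

Li B He H Be / Be H B He Li / He Be H Li B / H Li Be B He / B He Li Be H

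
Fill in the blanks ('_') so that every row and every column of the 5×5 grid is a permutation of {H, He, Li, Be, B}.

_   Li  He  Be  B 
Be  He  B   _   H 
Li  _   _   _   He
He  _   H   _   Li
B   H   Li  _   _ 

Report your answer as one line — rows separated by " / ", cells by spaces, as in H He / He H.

H Li He Be B / Be He B Li H / Li B Be H He / He Be H B Li / B H Li He Be

row 1 has {He,Li,Be,B}; column 1 has {He,Li,Be,B} — only H is left for (r1,c1).
row 2 has {H,He,Be,B}; column 4 has {Be} — only Li is left for (r2,c4).
row 3 has {He,Li}; column 3 has {H,He,Li,B} — only Be is left for (r3,c3).
row 4 has {H,He,Li}; column 4 has {Li,Be} — only B is left for (r4,c4).
row 5 has {H,Li,B}; column 4 has {Li,Be,B} — only He is left for (r5,c4).
row 5 has {H,He,Li,B}; column 5 has {H,He,Li,B} — only Be is left for (r5,c5).
row 3 has {He,Li,Be}; column 2 has {H,He,Li} — only B is left for (r3,c2).
row 3 has {He,Li,Be,B}; column 4 has {He,Li,Be,B} — only H is left for (r3,c4).
row 4 has {H,He,Li,B}; column 2 has {H,He,Li,B} — only Be is left for (r4,c2).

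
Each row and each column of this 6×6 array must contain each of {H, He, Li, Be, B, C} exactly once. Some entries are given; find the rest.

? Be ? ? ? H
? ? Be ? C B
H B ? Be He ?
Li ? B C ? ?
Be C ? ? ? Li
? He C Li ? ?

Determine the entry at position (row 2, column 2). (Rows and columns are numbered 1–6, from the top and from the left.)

Li

(r2,c1): row 2 has {Be,B,C}; column 1 has {H,Li,Be}, so it must be He.
(r2,c4): row 2 has {He,Be,B,C}; column 4 has {Li,Be,C}, so it must be H.
(r3,c3): row 3 has {H,He,Be,B}; column 3 has {Be,B,C}, so it must be Li.
(r3,c6): row 3 has {H,He,Li,Be,B}; column 6 has {H,Li,B}, so it must be C.
(r4,c2): row 4 has {Li,B,C}; column 2 has {He,Be,B,C}, so it must be H.
(r4,c5): row 4 has {H,Li,B,C}; column 5 has {He,C}, so it must be Be.
(r4,c6): row 4 has {H,Li,Be,B,C}; column 6 has {H,Li,B,C}, so it must be He.
(r6,c1): row 6 has {He,Li,C}; column 1 has {H,He,Li,Be}, so it must be B.
(r6,c5): row 6 has {He,Li,B,C}; column 5 has {He,Be,C}, so it must be H.
(r6,c6): row 6 has {H,He,Li,B,C}; column 6 has {H,He,Li,B,C}, so it must be Be.
(r1,c1): row 1 has {H,Be}; column 1 has {H,He,Li,Be,B}, so it must be C.
(r1,c3): row 1 has {H,Be,C}; column 3 has {Li,Be,B,C}, so it must be He.
(r1,c4): row 1 has {H,He,Be,C}; column 4 has {H,Li,Be,C}, so it must be B.
(r1,c5): row 1 has {H,He,Be,B,C}; column 5 has {H,He,Be,C}, so it must be Li.
(r2,c2): row 2 has {H,He,Be,B,C}; column 2 has {H,He,Be,B,C}, so it must be Li.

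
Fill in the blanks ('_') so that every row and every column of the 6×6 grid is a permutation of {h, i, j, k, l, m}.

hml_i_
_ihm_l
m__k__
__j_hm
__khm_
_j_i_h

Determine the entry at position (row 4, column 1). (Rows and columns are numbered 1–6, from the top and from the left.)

i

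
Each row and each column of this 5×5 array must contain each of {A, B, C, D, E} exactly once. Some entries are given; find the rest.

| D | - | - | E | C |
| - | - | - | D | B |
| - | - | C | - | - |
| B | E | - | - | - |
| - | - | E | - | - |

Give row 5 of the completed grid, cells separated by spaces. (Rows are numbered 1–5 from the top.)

(r2,c3) = A
(r4,c3) = D
(r4,c5) = A
(r5,c5) = D
(r1,c3) = B
(r2,c2) = C
(r3,c5) = E
(r4,c4) = C
(r1,c2) = A
(r2,c1) = E
(r3,c1) = A
(r3,c4) = B
(r5,c1) = C
(r5,c2) = B
(r5,c4) = A

C B E A D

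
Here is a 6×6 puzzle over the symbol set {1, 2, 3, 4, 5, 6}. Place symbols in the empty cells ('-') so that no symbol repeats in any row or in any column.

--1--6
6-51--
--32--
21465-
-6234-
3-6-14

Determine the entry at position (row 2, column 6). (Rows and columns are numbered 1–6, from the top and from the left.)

2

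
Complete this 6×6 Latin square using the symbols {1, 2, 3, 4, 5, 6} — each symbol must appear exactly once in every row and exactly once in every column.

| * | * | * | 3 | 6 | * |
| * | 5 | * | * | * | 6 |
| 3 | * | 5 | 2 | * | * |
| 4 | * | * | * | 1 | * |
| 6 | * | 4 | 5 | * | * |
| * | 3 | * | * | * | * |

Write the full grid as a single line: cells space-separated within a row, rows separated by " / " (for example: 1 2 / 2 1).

5 4 1 3 6 2 / 1 5 2 4 3 6 / 3 6 5 2 4 1 / 4 2 3 6 1 5 / 6 1 4 5 2 3 / 2 3 6 1 5 4

(r3,c5): row 3 has {2,3,5}; column 5 has {1,6}, so it must be 4.
(r3,c6): row 3 has {2,3,4,5}; column 6 has {6}, so it must be 1.
(r4,c4): row 4 has {1,4}; column 4 has {2,3,5}, so it must be 6.
(r3,c2): row 3 has {1,2,3,4,5}; column 2 has {3,5}, so it must be 6.
(r4,c2): row 4 has {1,4,6}; column 2 has {3,5,6}, so it must be 2.
(r4,c3): row 4 has {1,2,4,6}; column 3 has {4,5}, so it must be 3.
(r4,c6): row 4 has {1,2,3,4,6}; column 6 has {1,6}, so it must be 5.
(r5,c2): row 5 has {4,5,6}; column 2 has {2,3,5,6}, so it must be 1.
(r1,c2): row 1 has {3,6}; column 2 has {1,2,3,5,6}, so it must be 4.
(r1,c6): row 1 has {3,4,6}; column 6 has {1,5,6}, so it must be 2.
(r5,c6): row 5 has {1,4,5,6}; column 6 has {1,2,5,6}, so it must be 3.
(r6,c6): row 6 has {3}; column 6 has {1,2,3,5,6}, so it must be 4.
(r1,c3): row 1 has {2,3,4,6}; column 3 has {3,4,5}, so it must be 1.
(r2,c3): row 2 has {5,6}; column 3 has {1,3,4,5}, so it must be 2.
(r2,c5): row 2 has {2,5,6}; column 5 has {1,4,6}, so it must be 3.
(r5,c5): row 5 has {1,3,4,5,6}; column 5 has {1,3,4,6}, so it must be 2.
(r6,c3): row 6 has {3,4}; column 3 has {1,2,3,4,5}, so it must be 6.
(r6,c4): row 6 has {3,4,6}; column 4 has {2,3,5,6}, so it must be 1.
(r6,c5): row 6 has {1,3,4,6}; column 5 has {1,2,3,4,6}, so it must be 5.
(r1,c1): row 1 has {1,2,3,4,6}; column 1 has {3,4,6}, so it must be 5.
(r2,c1): row 2 has {2,3,5,6}; column 1 has {3,4,5,6}, so it must be 1.
(r2,c4): row 2 has {1,2,3,5,6}; column 4 has {1,2,3,5,6}, so it must be 4.
(r6,c1): row 6 has {1,3,4,5,6}; column 1 has {1,3,4,5,6}, so it must be 2.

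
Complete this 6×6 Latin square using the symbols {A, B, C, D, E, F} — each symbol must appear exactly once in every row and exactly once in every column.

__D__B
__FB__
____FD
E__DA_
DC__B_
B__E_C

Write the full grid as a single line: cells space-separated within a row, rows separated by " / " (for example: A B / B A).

F A D C E B / A D F B C E / C E B A F D / E B C D A F / D C E F B A / B F A E D C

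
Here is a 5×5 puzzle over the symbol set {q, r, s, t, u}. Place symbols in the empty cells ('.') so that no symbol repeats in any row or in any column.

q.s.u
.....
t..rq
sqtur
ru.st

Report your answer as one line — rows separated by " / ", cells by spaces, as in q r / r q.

q r s t u / u t r q s / t s u r q / s q t u r / r u q s t

row 1 has {q,s,u}; column 4 has {r,s,u} — only t is left for (r1,c4).
row 2 is empty so far; column 1 has {q,r,s,t} — only u is left for (r2,c1).
row 2 has {u}; column 4 has {r,s,t,u} — only q is left for (r2,c4).
row 2 has {q,u}; column 5 has {q,r,t,u} — only s is left for (r2,c5).
row 3 has {q,r,t}; column 2 has {q,u} — only s is left for (r3,c2).
row 3 has {q,r,s,t}; column 3 has {s,t} — only u is left for (r3,c3).
row 5 has {r,s,t,u}; column 3 has {s,t,u} — only q is left for (r5,c3).
row 1 has {q,s,t,u}; column 2 has {q,s,u} — only r is left for (r1,c2).
row 2 has {q,s,u}; column 2 has {q,r,s,u} — only t is left for (r2,c2).
row 2 has {q,s,t,u}; column 3 has {q,s,t,u} — only r is left for (r2,c3).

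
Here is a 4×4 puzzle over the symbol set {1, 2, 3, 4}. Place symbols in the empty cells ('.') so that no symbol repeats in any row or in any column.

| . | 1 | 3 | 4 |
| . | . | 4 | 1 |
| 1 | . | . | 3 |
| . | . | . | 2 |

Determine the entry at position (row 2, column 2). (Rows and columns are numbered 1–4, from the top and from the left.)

2

row 1 has {1,3,4}; column 1 has {1} — only 2 is left for (r1,c1).
row 2 has {1,4}; column 1 has {1,2} — only 3 is left for (r2,c1).
row 2 has {1,3,4}; column 2 has {1} — only 2 is left for (r2,c2).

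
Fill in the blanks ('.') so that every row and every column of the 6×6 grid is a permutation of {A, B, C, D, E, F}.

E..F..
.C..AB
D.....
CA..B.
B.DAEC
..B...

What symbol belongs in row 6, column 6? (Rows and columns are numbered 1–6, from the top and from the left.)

row 2 has {A,B,C}; column 1 has {B,C,D,E} — only F is left for (r2,c1).
row 2 has {A,B,C,F}; column 3 has {B,D} — only E is left for (r2,c3).
row 2 has {A,B,C,E,F}; column 4 has {A,F} — only D is left for (r2,c4).
row 4 has {A,B,C}; column 3 has {B,D,E} — only F is left for (r4,c3).
row 4 has {A,B,C,F}; column 4 has {A,D,F} — only E is left for (r4,c4).
row 4 has {A,B,C,E,F}; column 6 has {B,C} — only D is left for (r4,c6).
row 5 has {A,B,C,D,E}; column 2 has {A,C} — only F is left for (r5,c2).
row 6 has {B}; column 1 has {B,C,D,E,F} — only A is left for (r6,c1).
row 6 has {A,B}; column 4 has {A,D,E,F} — only C is left for (r6,c4).
row 1 has {E,F}; column 6 has {B,C,D} — only A is left for (r1,c6).
row 3 has {D}; column 4 has {A,C,D,E,F} — only B is left for (r3,c4).
row 1 has {A,E,F}; column 3 has {B,D,E,F} — only C is left for (r1,c3).
row 1 has {A,C,E,F}; column 5 has {A,B,E} — only D is left for (r1,c5).
row 3 has {B,D}; column 2 has {A,C,F} — only E is left for (r3,c2).
row 3 has {B,D,E}; column 3 has {B,C,D,E,F} — only A is left for (r3,c3).
row 3 has {A,B,D,E}; column 6 has {A,B,C,D} — only F is left for (r3,c6).
row 6 has {A,B,C}; column 2 has {A,C,E,F} — only D is left for (r6,c2).
row 6 has {A,B,C,D}; column 5 has {A,B,D,E} — only F is left for (r6,c5).
row 6 has {A,B,C,D,F}; column 6 has {A,B,C,D,F} — only E is left for (r6,c6).

E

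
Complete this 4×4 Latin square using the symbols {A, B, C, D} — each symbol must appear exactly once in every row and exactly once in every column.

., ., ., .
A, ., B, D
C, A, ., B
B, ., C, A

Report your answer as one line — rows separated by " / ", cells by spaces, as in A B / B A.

D B A C / A C B D / C A D B / B D C A

(r1,c1) = D
(r1,c3) = A
(r1,c4) = C
(r2,c2) = C
(r3,c3) = D
(r4,c2) = D
(r1,c2) = B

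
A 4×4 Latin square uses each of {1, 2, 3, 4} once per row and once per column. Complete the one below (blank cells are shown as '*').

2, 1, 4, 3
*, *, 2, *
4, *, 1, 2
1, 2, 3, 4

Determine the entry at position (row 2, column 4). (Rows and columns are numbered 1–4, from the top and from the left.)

1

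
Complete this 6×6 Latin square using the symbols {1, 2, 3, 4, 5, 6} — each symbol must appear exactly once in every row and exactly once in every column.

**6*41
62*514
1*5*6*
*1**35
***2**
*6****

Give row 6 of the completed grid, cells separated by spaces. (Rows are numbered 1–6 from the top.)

5 6 4 1 2 3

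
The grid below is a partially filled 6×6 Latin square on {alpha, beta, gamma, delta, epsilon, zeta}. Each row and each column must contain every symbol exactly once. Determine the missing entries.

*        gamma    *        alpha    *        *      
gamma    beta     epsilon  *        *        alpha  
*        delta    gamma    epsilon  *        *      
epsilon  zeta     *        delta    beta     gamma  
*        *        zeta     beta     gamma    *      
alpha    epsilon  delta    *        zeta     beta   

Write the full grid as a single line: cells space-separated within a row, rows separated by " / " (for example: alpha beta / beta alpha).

(r1,c3): row 1 has {alpha,gamma}; column 3 has {gamma,delta,epsilon,zeta}, so it must be beta.
(r2,c4): row 2 has {alpha,beta,gamma,epsilon}; column 4 has {alpha,beta,delta,epsilon}, so it must be zeta.
(r2,c5): row 2 has {alpha,beta,gamma,epsilon,zeta}; column 5 has {beta,gamma,zeta}, so it must be delta.
(r3,c5): row 3 has {gamma,delta,epsilon}; column 5 has {beta,gamma,delta,zeta}, so it must be alpha.
(r3,c6): row 3 has {alpha,gamma,delta,epsilon}; column 6 has {alpha,beta,gamma}, so it must be zeta.
(r4,c3): row 4 has {beta,gamma,delta,epsilon,zeta}; column 3 has {beta,gamma,delta,epsilon,zeta}, so it must be alpha.
(r5,c1): row 5 has {beta,gamma,zeta}; column 1 has {alpha,gamma,epsilon}, so it must be delta.
(r5,c2): row 5 has {beta,gamma,delta,zeta}; column 2 has {beta,gamma,delta,epsilon,zeta}, so it must be alpha.
(r5,c6): row 5 has {alpha,beta,gamma,delta,zeta}; column 6 has {alpha,beta,gamma,zeta}, so it must be epsilon.
(r6,c4): row 6 has {alpha,beta,delta,epsilon,zeta}; column 4 has {alpha,beta,delta,epsilon,zeta}, so it must be gamma.
(r1,c1): row 1 has {alpha,beta,gamma}; column 1 has {alpha,gamma,delta,epsilon}, so it must be zeta.
(r1,c5): row 1 has {alpha,beta,gamma,zeta}; column 5 has {alpha,beta,gamma,delta,zeta}, so it must be epsilon.
(r1,c6): row 1 has {alpha,beta,gamma,epsilon,zeta}; column 6 has {alpha,beta,gamma,epsilon,zeta}, so it must be delta.
(r3,c1): row 3 has {alpha,gamma,delta,epsilon,zeta}; column 1 has {alpha,gamma,delta,epsilon,zeta}, so it must be beta.

zeta gamma beta alpha epsilon delta / gamma beta epsilon zeta delta alpha / beta delta gamma epsilon alpha zeta / epsilon zeta alpha delta beta gamma / delta alpha zeta beta gamma epsilon / alpha epsilon delta gamma zeta beta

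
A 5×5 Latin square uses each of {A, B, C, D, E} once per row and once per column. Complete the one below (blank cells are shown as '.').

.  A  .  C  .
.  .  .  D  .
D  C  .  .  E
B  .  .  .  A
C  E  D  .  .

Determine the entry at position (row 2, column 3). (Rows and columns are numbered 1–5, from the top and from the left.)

E

(r1,c1) = E
(r1,c3) = B
(r1,c5) = D
(r2,c1) = A
(r2,c2) = B
(r2,c5) = C
(r3,c3) = A
(r3,c4) = B
(r4,c2) = D
(r4,c4) = E
(r5,c4) = A
(r5,c5) = B
(r2,c3) = E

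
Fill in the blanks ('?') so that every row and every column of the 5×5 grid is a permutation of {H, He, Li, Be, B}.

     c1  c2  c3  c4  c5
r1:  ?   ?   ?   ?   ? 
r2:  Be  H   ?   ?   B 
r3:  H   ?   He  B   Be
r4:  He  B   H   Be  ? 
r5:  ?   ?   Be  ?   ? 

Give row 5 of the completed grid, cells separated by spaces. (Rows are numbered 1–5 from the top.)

At row 2, column 3: row 2 has {H,Be,B}; column 3 has {H,He,Be}; that leaves Li.
At row 2, column 4: row 2 has {H,Li,Be,B}; column 4 has {Be,B}; that leaves He.
At row 3, column 2: row 3 has {H,He,Be,B}; column 2 has {H,B}; that leaves Li.
At row 4, column 5: row 4 has {H,He,Be,B}; column 5 has {Be,B}; that leaves Li.
At row 5, column 2: row 5 has {Be}; column 2 has {H,Li,B}; that leaves He.
At row 5, column 5: row 5 has {He,Be}; column 5 has {Li,Be,B}; that leaves H.
At row 1, column 2: row 1 is empty so far; column 2 has {H,He,Li,B}; that leaves Be.
At row 1, column 3: row 1 has {Be}; column 3 has {H,He,Li,Be}; that leaves B.
At row 1, column 5: row 1 has {Be,B}; column 5 has {H,Li,Be,B}; that leaves He.
At row 5, column 4: row 5 has {H,He,Be}; column 4 has {He,Be,B}; that leaves Li.
At row 1, column 1: row 1 has {He,Be,B}; column 1 has {H,He,Be}; that leaves Li.
At row 1, column 4: row 1 has {He,Li,Be,B}; column 4 has {He,Li,Be,B}; that leaves H.
At row 5, column 1: row 5 has {H,He,Li,Be}; column 1 has {H,He,Li,Be}; that leaves B.

B He Be Li H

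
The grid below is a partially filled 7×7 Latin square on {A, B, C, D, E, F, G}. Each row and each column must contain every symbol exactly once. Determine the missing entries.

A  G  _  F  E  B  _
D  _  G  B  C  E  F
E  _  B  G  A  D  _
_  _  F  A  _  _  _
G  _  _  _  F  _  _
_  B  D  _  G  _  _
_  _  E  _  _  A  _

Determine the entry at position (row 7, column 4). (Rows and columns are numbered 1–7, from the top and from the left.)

C

(r1,c3) = C
(r1,c7) = D
(r2,c2) = A
(r3,c7) = C
(r5,c3) = A
(r5,c6) = C
(r6,c6) = F
(r3,c2) = F
(r4,c6) = G
(r6,c1) = C
(r6,c4) = E
(r6,c7) = A
(r4,c1) = B
(r4,c5) = D
(r4,c7) = E
(r5,c4) = D
(r5,c7) = B
(r7,c1) = F
(r7,c4) = C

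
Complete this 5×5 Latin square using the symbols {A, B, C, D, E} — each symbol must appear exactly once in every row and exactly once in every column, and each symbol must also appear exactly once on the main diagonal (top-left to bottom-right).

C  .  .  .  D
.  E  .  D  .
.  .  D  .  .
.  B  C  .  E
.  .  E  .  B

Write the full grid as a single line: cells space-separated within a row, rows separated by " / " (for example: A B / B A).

(r1,c2) = A
(r1,c3) = B
(r1,c4) = E
(r2,c3) = A
(r2,c5) = C
(r3,c2) = C
(r3,c5) = A
(r4,c4) = A
(r5,c2) = D
(r5,c4) = C
(r2,c1) = B
(r3,c1) = E
(r3,c4) = B
(r4,c1) = D
(r5,c1) = A

C A B E D / B E A D C / E C D B A / D B C A E / A D E C B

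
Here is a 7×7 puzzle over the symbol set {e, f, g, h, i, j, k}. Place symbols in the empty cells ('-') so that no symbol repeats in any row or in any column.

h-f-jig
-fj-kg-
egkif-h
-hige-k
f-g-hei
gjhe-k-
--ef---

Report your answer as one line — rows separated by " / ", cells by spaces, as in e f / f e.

h e f k j i g / i f j h k g e / e g k i f j h / j h i g e f k / f k g j h e i / g j h e i k f / k i e f g h j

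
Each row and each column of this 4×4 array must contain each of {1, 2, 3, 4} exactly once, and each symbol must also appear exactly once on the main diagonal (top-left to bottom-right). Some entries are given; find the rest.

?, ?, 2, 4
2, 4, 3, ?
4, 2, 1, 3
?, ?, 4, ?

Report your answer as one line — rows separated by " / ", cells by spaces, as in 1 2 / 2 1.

(r1,c1) = 3
(r1,c2) = 1
(r2,c4) = 1
(r4,c1) = 1
(r4,c2) = 3
(r4,c4) = 2

3 1 2 4 / 2 4 3 1 / 4 2 1 3 / 1 3 4 2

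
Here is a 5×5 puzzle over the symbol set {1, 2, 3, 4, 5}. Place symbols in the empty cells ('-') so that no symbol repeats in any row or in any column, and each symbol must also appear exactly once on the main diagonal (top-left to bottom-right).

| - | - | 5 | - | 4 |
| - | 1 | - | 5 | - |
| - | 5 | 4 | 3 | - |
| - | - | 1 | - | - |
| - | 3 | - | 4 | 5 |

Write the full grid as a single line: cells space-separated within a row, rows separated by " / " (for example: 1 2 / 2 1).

3 2 5 1 4 / 4 1 3 5 2 / 2 5 4 3 1 / 5 4 1 2 3 / 1 3 2 4 5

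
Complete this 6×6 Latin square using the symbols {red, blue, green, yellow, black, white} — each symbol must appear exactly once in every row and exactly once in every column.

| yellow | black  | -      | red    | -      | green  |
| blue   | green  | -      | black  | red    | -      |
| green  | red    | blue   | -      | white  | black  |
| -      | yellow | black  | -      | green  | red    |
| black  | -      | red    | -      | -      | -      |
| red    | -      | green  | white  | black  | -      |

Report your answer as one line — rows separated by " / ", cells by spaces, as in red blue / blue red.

(r1,c3) = white
(r1,c5) = blue
(r2,c3) = yellow
(r2,c6) = white
(r3,c4) = yellow
(r4,c1) = white
(r4,c4) = blue
(r5,c4) = green
(r5,c5) = yellow
(r5,c6) = blue
(r6,c2) = blue
(r6,c6) = yellow
(r5,c2) = white

yellow black white red blue green / blue green yellow black red white / green red blue yellow white black / white yellow black blue green red / black white red green yellow blue / red blue green white black yellow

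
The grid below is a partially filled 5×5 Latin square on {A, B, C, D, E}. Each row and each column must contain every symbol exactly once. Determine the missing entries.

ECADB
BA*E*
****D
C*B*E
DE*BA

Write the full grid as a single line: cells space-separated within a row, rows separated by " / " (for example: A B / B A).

E C A D B / B A D E C / A B E C D / C D B A E / D E C B A

(r2,c5) = C
(r3,c1) = A
(r3,c2) = B
(r3,c4) = C
(r4,c2) = D
(r4,c4) = A
(r5,c3) = C
(r2,c3) = D
(r3,c3) = E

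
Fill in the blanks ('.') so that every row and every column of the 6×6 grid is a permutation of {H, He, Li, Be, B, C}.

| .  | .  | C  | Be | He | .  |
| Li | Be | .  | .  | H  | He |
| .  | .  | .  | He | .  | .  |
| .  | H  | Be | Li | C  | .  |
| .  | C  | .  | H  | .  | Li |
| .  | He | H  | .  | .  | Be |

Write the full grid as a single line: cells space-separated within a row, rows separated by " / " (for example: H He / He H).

B Li C Be He H / Li Be B C H He / H B Li He Be C / He H Be Li C B / Be C He H B Li / C He H B Li Be

At row 2, column 3: row 2 has {H,He,Li,Be}; column 3 has {H,Be,C}; that leaves B.
At row 2, column 4: row 2 has {H,He,Li,Be,B}; column 4 has {H,He,Li,Be}; that leaves C.
At row 3, column 3: row 3 has {He}; column 3 has {H,Be,B,C}; that leaves Li.
At row 4, column 6: row 4 has {H,Li,Be,C}; column 6 has {He,Li,Be}; that leaves B.
At row 5, column 3: row 5 has {H,Li,C}; column 3 has {H,Li,Be,B,C}; that leaves He.
At row 6, column 4: row 6 has {H,He,Be}; column 4 has {H,He,Li,Be,C}; that leaves B.
At row 6, column 5: row 6 has {H,He,Be,B}; column 5 has {H,He,C}; that leaves Li.
At row 1, column 6: row 1 has {He,Be,C}; column 6 has {He,Li,Be,B}; that leaves H.
At row 3, column 2: row 3 has {He,Li}; column 2 has {H,He,Be,C}; that leaves B.
At row 3, column 5: row 3 has {He,Li,B}; column 5 has {H,He,Li,C}; that leaves Be.
At row 3, column 6: row 3 has {He,Li,Be,B}; column 6 has {H,He,Li,Be,B}; that leaves C.
At row 4, column 1: row 4 has {H,Li,Be,B,C}; column 1 has {Li}; that leaves He.
At row 5, column 5: row 5 has {H,He,Li,C}; column 5 has {H,He,Li,Be,C}; that leaves B.
At row 6, column 1: row 6 has {H,He,Li,Be,B}; column 1 has {He,Li}; that leaves C.
At row 1, column 1: row 1 has {H,He,Be,C}; column 1 has {He,Li,C}; that leaves B.
At row 1, column 2: row 1 has {H,He,Be,B,C}; column 2 has {H,He,Be,B,C}; that leaves Li.
At row 3, column 1: row 3 has {He,Li,Be,B,C}; column 1 has {He,Li,B,C}; that leaves H.
At row 5, column 1: row 5 has {H,He,Li,B,C}; column 1 has {H,He,Li,B,C}; that leaves Be.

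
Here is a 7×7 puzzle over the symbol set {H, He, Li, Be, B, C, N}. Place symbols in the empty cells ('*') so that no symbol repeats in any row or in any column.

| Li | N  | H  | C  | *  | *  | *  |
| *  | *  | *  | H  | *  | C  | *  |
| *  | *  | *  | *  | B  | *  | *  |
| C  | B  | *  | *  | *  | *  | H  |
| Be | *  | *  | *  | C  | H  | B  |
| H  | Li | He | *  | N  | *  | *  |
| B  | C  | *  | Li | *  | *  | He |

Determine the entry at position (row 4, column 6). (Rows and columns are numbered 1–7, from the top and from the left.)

Li

(r1,c7) = Be
(r5,c2) = He
(r5,c4) = N
(r6,c7) = C
(r1,c5) = He
(r1,c6) = B
(r2,c2) = Be
(r2,c5) = Li
(r2,c7) = N
(r3,c2) = H
(r3,c7) = Li
(r4,c5) = Be
(r5,c3) = Li
(r6,c6) = Be
(r7,c5) = H
(r7,c6) = N
(r2,c1) = He
(r2,c3) = B
(r3,c1) = N
(r3,c6) = He
(r4,c3) = N
(r4,c4) = He
(r4,c6) = Li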